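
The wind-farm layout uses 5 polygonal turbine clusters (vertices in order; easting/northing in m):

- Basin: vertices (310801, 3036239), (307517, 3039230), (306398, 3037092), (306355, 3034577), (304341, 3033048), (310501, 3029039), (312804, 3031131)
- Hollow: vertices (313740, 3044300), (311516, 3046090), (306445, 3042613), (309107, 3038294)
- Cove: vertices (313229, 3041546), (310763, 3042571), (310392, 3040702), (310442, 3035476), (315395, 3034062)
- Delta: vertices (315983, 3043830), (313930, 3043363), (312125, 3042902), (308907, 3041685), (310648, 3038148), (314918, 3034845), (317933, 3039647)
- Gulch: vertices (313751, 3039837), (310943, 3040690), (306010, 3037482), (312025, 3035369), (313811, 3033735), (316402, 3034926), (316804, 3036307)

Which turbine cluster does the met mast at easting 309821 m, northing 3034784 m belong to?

Cast a ray rightward from (309821, 3034784). For each polygon, the edges (by vertex number in listed order) whose endpoints lie on opposite sides of northing = 3034784, where each meets that height, and whether that is right or left of the point:
Basin: 3–4 at easting≈306358.5 (left), 7–1 at easting≈311371.5 (right) → 1 crossing.
Hollow: no edge straddles that height → 0 crossings.
Cove: 4–5 at easting≈312866.0 (right), 5–1 at easting≈315186.0 (right) → 2 crossings.
Delta: no edge straddles that height → 0 crossings.
Gulch: 4–5 at easting≈312664.4 (right), 5–6 at easting≈316093.1 (right) → 2 crossings.
Only Basin has an odd count, so the point is inside Basin.

Basin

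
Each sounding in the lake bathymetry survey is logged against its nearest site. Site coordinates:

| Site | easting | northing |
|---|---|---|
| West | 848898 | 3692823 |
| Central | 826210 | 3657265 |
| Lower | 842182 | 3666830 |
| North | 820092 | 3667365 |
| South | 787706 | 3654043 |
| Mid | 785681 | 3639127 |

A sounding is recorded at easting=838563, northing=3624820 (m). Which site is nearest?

Squared distances to each site:
West: 4731220234.000; Central: 1205274634.000; Lower: 1777937261.000; North: 2151254866.000; South: 3440418178.000; Mid: 3001196173.000.
Minimum at Central.

Central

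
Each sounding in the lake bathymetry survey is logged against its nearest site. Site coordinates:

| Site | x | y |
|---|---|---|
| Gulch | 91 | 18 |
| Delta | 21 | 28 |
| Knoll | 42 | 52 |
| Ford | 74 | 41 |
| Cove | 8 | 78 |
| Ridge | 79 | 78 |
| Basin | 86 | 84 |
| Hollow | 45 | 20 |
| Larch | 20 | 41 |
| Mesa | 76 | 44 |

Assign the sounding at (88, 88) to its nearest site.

Squared distances to each site:
Gulch: 4909.000; Delta: 8089.000; Knoll: 3412.000; Ford: 2405.000; Cove: 6500.000; Ridge: 181.000; Basin: 20.000; Hollow: 6473.000; Larch: 6833.000; Mesa: 2080.000.
Minimum at Basin.

Basin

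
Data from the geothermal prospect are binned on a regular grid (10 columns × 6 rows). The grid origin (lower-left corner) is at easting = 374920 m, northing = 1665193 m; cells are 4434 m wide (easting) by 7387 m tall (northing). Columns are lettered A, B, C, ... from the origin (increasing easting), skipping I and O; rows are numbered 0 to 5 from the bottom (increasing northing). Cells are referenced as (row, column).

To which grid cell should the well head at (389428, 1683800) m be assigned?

Column index: ⌊(389428 − 374920) / 4434⌋ = ⌊3.272⌋ = 3 → column D
Row offset from origin: ⌊(1683800 − 1665193) / 7387⌋ = ⌊2.519⌋ = 2 → row 2

(2, D)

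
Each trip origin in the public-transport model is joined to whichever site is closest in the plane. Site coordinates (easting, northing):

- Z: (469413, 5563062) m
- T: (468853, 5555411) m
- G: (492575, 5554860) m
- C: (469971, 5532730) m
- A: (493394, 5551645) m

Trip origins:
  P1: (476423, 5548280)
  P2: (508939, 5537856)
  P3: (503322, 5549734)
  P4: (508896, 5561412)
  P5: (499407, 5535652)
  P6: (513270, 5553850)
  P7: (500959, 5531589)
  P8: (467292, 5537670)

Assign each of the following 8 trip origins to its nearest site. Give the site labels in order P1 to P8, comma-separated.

P1 → T (d²=108156061.00)
P2 → A (d²=431783546.00)
P3 → A (d²=102217105.00)
P4 → G (d²=309303745.00)
P5 → A (d²=291932218.00)
P6 → A (d²=399917401.00)
P7 → A (d²=459472361.00)
P8 → C (d²=31580641.00)

T, A, A, G, A, A, A, C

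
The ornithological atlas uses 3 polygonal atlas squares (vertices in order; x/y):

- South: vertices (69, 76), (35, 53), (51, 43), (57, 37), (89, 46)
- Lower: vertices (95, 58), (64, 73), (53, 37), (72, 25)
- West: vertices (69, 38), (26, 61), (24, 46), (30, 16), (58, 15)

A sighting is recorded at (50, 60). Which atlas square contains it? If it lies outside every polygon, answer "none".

South

Cast a ray rightward from (50, 60). For each polygon, the edges (by vertex number in listed order) whose endpoints lie on opposite sides of y = 60, where each meets that height, and whether that is right or left of the point:
South: 1–2 at x≈45.3 (left), 5–1 at x≈79.7 (right) → 1 crossing.
Lower: 1–2 at x≈90.9 (right), 2–3 at x≈60.0 (right) → 2 crossings.
West: 1–2 at x≈27.9 (left), 2–3 at x≈25.9 (left) → 0 crossings.
Only South has an odd count, so the point is inside South.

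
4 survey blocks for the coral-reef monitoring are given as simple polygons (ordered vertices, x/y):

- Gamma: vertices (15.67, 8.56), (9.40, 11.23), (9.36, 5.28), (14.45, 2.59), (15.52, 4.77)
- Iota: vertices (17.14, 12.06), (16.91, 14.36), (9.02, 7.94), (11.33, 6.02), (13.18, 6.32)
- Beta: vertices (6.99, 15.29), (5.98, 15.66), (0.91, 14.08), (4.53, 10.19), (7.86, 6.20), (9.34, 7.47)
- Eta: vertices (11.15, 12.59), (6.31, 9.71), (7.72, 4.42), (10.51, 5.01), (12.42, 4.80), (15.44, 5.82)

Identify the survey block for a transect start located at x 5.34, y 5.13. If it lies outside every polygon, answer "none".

none

Cast a ray rightward from (5.34, 5.13). For each polygon, the edges (by vertex number in listed order) whose endpoints lie on opposite sides of y = 5.13, where each meets that height, and whether that is right or left of the point:
Gamma: 3–4 at x≈9.644 (right), 5–1 at x≈15.534 (right) → 2 crossings.
Iota: no edge straddles that height → 0 crossings.
Beta: no edge straddles that height → 0 crossings.
Eta: 2–3 at x≈7.531 (right), 5–6 at x≈13.397 (right) → 2 crossings.
All counts are even, so the point lies outside every listed polygon.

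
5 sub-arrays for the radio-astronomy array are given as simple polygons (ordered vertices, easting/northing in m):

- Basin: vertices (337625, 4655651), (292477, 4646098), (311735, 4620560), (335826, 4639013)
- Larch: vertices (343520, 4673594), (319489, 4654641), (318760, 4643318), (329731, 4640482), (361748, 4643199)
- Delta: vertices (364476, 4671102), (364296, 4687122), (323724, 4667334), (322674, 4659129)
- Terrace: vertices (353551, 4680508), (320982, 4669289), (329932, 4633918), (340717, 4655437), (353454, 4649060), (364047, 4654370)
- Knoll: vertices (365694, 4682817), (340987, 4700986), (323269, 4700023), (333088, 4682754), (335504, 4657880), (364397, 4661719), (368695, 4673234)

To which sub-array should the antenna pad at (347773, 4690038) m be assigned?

Cast a ray rightward from (347773, 4690038). For each polygon, the edges (by vertex number in listed order) whose endpoints lie on opposite sides of northing = 4690038, where each meets that height, and whether that is right or left of the point:
Basin: no edge straddles that height → 0 crossings.
Larch: no edge straddles that height → 0 crossings.
Delta: no edge straddles that height → 0 crossings.
Terrace: no edge straddles that height → 0 crossings.
Knoll: 1–2 at easting≈355874.6 (right), 3–4 at easting≈328946.4 (left) → 1 crossing.
Only Knoll has an odd count, so the point is inside Knoll.

Knoll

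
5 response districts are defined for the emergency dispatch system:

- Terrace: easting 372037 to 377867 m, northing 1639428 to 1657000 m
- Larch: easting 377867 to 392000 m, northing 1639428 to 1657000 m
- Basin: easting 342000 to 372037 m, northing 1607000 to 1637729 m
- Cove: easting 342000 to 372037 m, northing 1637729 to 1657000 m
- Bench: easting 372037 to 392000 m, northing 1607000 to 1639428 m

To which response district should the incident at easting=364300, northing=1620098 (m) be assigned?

Basin

The point has easting = 364300 and northing = 1620098.
Only Basin satisfies 342000 ≤ easting ≤ 372037 and 1607000 ≤ northing ≤ 1637729.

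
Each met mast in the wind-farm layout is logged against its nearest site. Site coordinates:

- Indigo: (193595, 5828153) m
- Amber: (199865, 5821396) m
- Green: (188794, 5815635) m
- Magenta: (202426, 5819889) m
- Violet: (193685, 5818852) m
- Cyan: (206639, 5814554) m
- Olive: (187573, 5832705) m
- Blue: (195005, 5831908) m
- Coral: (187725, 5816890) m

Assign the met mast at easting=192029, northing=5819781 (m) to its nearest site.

Violet

Squared distances to each site:
Indigo: 72542740.000; Amber: 64011121.000; Green: 27654541.000; Magenta: 108109273.000; Violet: 3605377.000; Cyan: 240773629.000; Olive: 186885712.000; Blue: 155920705.000; Coral: 26882297.000.
Minimum at Violet.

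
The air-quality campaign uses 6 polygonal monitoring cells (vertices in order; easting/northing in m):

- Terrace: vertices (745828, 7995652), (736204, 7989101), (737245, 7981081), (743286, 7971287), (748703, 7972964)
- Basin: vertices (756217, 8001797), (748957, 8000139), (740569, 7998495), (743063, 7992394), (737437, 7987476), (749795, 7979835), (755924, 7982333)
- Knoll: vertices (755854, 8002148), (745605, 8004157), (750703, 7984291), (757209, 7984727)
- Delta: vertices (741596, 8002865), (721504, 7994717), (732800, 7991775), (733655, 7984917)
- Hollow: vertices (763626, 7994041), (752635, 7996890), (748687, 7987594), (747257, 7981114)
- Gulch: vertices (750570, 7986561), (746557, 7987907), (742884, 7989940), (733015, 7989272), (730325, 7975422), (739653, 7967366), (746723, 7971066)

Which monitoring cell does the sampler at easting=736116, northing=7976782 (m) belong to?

Cast a ray rightward from (736116, 7976782). For each polygon, the edges (by vertex number in listed order) whose endpoints lie on opposite sides of northing = 7976782, where each meets that height, and whether that is right or left of the point:
Terrace: 3–4 at easting≈739896.6 (right), 5–1 at easting≈748219.2 (right) → 2 crossings.
Basin: no edge straddles that height → 0 crossings.
Knoll: no edge straddles that height → 0 crossings.
Delta: no edge straddles that height → 0 crossings.
Hollow: no edge straddles that height → 0 crossings.
Gulch: 4–5 at easting≈730589.1 (left), 7–1 at easting≈748142.1 (right) → 1 crossing.
Only Gulch has an odd count, so the point is inside Gulch.

Gulch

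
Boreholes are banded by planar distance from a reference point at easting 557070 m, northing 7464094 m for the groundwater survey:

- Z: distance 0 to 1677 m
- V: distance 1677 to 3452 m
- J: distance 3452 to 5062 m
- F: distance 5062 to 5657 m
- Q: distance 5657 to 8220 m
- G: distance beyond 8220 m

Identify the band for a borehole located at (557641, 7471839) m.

Distance = √((557641−557070)² + (7471839−7464094)²) = √(326041.000 + 59985025.000) = 7766.020 m.
5657 ≤ 7766.020 < 8220 → Q.

Q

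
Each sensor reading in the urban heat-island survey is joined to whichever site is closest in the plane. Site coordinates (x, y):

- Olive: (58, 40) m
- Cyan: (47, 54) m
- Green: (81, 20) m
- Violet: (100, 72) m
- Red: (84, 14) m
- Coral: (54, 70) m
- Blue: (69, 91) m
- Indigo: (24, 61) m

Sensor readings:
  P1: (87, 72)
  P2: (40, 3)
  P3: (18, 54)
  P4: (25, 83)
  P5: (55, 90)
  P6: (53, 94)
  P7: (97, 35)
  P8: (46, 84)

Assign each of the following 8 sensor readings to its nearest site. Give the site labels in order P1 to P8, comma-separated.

P1 → Violet (d²=169.00)
P2 → Olive (d²=1693.00)
P3 → Indigo (d²=85.00)
P4 → Indigo (d²=485.00)
P5 → Blue (d²=197.00)
P6 → Blue (d²=265.00)
P7 → Green (d²=481.00)
P8 → Coral (d²=260.00)

Violet, Olive, Indigo, Indigo, Blue, Blue, Green, Coral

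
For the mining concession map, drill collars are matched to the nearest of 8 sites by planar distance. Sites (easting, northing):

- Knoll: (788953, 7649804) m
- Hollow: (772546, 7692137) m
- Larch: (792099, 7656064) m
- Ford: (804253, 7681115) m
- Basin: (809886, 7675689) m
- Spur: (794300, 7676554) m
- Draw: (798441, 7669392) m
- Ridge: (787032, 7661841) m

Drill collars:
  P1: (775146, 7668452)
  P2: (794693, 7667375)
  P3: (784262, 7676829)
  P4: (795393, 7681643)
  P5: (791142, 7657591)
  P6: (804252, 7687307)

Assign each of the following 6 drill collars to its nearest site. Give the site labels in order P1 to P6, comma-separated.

Ridge, Draw, Spur, Spur, Larch, Ford

P1 → Ridge (d²=184982317.00)
P2 → Draw (d²=18115793.00)
P3 → Spur (d²=100837069.00)
P4 → Spur (d²=27092570.00)
P5 → Larch (d²=3247578.00)
P6 → Ford (d²=38340865.00)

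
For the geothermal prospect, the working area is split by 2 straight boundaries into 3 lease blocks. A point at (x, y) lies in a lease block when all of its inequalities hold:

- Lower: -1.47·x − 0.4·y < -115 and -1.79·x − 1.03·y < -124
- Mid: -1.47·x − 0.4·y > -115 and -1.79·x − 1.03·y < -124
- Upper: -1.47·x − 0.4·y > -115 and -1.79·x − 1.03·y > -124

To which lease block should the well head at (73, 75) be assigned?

-1.47·73 − 0.4·75 = -137.310, which is < -115
-1.79·73 − 1.03·75 = -207.920, which is < -124
This sign pattern matches Lower.

Lower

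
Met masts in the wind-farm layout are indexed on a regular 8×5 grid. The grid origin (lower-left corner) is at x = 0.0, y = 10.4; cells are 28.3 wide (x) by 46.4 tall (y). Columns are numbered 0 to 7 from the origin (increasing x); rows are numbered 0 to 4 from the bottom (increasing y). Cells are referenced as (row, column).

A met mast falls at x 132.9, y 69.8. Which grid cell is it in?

Column index: ⌊(132.9 − 0.0) / 28.3⌋ = ⌊4.696⌋ = 4
Row offset from origin: ⌊(69.8 − 10.4) / 46.4⌋ = ⌊1.280⌋ = 1 → row 1

(1, 4)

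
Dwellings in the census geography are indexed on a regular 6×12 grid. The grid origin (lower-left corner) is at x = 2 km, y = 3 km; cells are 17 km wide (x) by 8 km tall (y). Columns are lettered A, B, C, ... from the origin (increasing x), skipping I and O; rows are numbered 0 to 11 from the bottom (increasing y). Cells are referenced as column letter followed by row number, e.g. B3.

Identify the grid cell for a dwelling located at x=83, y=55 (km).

Column index: ⌊(83 − 2) / 17⌋ = ⌊4.765⌋ = 4 → column E
Row offset from origin: ⌊(55 − 3) / 8⌋ = ⌊6.500⌋ = 6 → row 6

E6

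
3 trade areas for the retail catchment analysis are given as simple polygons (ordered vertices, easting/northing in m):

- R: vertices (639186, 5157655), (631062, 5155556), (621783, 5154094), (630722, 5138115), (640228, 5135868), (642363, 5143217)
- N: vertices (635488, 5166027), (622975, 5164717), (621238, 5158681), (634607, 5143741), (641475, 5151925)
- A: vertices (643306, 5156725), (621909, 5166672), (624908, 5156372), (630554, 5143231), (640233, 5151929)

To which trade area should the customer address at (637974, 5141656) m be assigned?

R

Cast a ray rightward from (637974, 5141656). For each polygon, the edges (by vertex number in listed order) whose endpoints lie on opposite sides of northing = 5141656, where each meets that height, and whether that is right or left of the point:
R: 3–4 at easting≈628741.1 (left), 5–6 at easting≈641909.5 (right) → 1 crossing.
N: no edge straddles that height → 0 crossings.
A: no edge straddles that height → 0 crossings.
Only R has an odd count, so the point is inside R.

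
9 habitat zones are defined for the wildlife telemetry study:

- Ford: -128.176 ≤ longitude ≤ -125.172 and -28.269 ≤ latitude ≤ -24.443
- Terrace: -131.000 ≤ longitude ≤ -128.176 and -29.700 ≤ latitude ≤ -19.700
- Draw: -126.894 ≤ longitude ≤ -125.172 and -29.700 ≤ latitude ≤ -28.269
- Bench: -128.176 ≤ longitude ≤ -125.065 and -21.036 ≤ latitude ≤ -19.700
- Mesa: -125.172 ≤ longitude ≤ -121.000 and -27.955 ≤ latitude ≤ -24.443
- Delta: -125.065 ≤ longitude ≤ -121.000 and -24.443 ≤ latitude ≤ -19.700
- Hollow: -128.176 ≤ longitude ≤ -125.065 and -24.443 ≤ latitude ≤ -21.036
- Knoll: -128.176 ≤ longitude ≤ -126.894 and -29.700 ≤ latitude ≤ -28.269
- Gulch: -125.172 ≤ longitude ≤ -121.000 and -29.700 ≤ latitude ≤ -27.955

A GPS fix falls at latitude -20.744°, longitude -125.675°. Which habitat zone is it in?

Bench

The point has longitude = -125.675 and latitude = -20.744.
Only Bench satisfies -128.176 ≤ longitude ≤ -125.065 and -21.036 ≤ latitude ≤ -19.700.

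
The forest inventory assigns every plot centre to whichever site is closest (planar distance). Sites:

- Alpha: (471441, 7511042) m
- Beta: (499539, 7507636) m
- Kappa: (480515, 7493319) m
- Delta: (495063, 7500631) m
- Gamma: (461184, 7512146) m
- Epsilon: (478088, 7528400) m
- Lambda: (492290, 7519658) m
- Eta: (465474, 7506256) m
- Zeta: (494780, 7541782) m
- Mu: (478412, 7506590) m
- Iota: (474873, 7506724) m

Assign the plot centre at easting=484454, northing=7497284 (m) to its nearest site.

Kappa

Squared distances to each site:
Alpha: 358620733.000; Beta: 334721129.000; Kappa: 31236946.000; Delta: 123753290.000; Gamma: 762371944.000; Epsilon: 1008731412.000; Lambda: 561998772.000; Eta: 440737184.000; Zeta: 2086698280.000; Mu: 123107400.000; Iota: 180909161.000.
Minimum at Kappa.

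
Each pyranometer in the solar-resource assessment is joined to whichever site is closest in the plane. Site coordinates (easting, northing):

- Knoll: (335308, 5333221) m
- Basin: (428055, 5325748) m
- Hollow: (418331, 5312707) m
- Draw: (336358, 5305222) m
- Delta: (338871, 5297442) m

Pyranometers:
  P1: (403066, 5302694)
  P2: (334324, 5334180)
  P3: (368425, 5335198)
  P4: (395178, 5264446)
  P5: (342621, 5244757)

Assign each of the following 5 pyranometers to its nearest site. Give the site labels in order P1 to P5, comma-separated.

P1 → Hollow (d²=333280394.00)
P2 → Knoll (d²=1887937.00)
P3 → Knoll (d²=1100644218.00)
P4 → Hollow (d²=2865185530.00)
P5 → Delta (d²=2789771725.00)

Hollow, Knoll, Knoll, Hollow, Delta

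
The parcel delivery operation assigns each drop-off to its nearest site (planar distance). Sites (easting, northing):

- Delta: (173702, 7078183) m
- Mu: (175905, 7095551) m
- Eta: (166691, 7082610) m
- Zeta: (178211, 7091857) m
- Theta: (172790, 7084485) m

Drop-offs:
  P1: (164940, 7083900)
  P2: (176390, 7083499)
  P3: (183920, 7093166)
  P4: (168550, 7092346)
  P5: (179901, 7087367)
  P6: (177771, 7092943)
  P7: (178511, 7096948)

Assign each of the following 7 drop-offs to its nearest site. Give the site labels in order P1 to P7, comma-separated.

Eta, Theta, Zeta, Mu, Zeta, Zeta, Mu

P1 → Eta (d²=4730101.00)
P2 → Theta (d²=13932196.00)
P3 → Zeta (d²=34306162.00)
P4 → Mu (d²=64368050.00)
P5 → Zeta (d²=23016200.00)
P6 → Zeta (d²=1372996.00)
P7 → Mu (d²=8742845.00)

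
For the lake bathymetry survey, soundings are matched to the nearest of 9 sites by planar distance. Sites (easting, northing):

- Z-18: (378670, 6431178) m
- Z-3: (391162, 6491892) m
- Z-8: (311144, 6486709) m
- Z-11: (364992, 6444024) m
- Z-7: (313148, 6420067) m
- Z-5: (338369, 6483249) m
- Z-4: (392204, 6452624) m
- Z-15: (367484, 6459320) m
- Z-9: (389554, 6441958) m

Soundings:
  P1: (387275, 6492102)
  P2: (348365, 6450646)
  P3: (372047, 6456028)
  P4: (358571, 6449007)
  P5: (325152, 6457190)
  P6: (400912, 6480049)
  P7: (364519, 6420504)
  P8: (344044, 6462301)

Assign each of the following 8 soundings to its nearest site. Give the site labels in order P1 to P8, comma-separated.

P1 → Z-3 (d²=15152869.00)
P2 → Z-11 (d²=320308013.00)
P3 → Z-15 (d²=31658233.00)
P4 → Z-11 (d²=66059530.00)
P5 → Z-5 (d²=853760570.00)
P6 → Z-3 (d²=235319149.00)
P7 → Z-18 (d²=314185077.00)
P8 → Z-5 (d²=471024329.00)

Z-3, Z-11, Z-15, Z-11, Z-5, Z-3, Z-18, Z-5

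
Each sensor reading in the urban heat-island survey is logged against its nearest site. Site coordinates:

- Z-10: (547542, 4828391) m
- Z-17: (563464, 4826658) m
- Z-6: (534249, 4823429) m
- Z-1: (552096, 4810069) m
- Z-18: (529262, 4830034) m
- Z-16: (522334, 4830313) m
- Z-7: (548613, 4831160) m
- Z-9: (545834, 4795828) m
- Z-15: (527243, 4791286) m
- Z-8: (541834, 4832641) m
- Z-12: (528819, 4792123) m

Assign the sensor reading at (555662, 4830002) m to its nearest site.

Z-7

Squared distances to each site:
Z-10: 68529721.000; Z-17: 72053540.000; Z-6: 501720898.000; Z-1: 410040845.000; Z-18: 696961024.000; Z-16: 1110852305.000; Z-7: 51029365.000; Z-9: 1264451860.000; Z-15: 2306568217.000; Z-8: 198177905.000; Z-12: 2155365290.000.
Minimum at Z-7.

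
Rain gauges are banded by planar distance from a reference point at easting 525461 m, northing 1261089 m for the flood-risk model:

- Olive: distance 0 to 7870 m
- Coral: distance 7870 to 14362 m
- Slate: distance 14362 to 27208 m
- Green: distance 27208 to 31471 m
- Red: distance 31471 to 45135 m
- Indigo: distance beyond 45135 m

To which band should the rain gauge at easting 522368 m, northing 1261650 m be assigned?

Olive

Distance = √((522368−525461)² + (1261650−1261089)²) = √(9566649.000 + 314721.000) = 3143.465 m.
0 ≤ 3143.465 < 7870 → Olive.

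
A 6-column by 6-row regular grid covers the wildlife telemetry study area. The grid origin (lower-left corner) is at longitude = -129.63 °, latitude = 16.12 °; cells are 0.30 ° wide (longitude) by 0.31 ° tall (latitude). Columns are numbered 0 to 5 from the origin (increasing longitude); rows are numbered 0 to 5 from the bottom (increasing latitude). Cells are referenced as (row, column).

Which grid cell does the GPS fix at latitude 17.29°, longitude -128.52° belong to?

(3, 3)

Column index: ⌊(-128.52 − -129.63) / 0.30⌋ = ⌊3.700⌋ = 3
Row offset from origin: ⌊(17.29 − 16.12) / 0.31⌋ = ⌊3.774⌋ = 3 → row 3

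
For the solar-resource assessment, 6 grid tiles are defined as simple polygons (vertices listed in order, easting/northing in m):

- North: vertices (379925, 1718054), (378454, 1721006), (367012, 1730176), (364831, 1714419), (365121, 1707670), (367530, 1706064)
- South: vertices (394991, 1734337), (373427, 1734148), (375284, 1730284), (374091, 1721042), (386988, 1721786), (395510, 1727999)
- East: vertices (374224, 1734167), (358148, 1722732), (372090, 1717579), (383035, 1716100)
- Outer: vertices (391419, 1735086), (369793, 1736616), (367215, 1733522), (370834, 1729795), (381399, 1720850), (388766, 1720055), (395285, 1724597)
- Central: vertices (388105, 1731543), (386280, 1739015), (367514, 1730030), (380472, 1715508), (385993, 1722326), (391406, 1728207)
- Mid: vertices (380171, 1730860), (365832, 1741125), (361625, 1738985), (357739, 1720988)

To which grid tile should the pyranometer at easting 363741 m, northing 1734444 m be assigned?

Cast a ray rightward from (363741, 1734444). For each polygon, the edges (by vertex number in listed order) whose endpoints lie on opposite sides of northing = 1734444, where each meets that height, and whether that is right or left of the point:
North: no edge straddles that height → 0 crossings.
South: no edge straddles that height → 0 crossings.
East: no edge straddles that height → 0 crossings.
Outer: 2–3 at easting≈367983.2 (right), 7–1 at easting≈391655.6 (right) → 2 crossings.
Central: 1–2 at easting≈387396.4 (right), 2–3 at easting≈376733.0 (right) → 2 crossings.
Mid: 1–2 at easting≈375164.6 (right), 3–4 at easting≈360644.5 (left) → 1 crossing.
Only Mid has an odd count, so the point is inside Mid.

Mid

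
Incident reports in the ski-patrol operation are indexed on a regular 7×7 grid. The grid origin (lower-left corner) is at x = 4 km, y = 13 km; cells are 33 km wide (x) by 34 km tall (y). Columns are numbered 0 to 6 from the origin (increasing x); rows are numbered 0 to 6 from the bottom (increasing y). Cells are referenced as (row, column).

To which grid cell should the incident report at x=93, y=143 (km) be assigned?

(3, 2)

Column index: ⌊(93 − 4) / 33⌋ = ⌊2.697⌋ = 2
Row offset from origin: ⌊(143 − 13) / 34⌋ = ⌊3.824⌋ = 3 → row 3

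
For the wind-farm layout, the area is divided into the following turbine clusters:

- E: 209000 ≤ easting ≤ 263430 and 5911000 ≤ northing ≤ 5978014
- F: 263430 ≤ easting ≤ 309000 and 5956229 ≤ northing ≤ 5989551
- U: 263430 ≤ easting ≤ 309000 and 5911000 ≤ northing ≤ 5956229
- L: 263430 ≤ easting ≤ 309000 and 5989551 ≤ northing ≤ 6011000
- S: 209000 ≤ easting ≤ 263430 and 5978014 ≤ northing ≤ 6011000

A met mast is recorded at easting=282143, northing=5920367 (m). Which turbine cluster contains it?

U

The point has easting = 282143 and northing = 5920367.
Only U satisfies 263430 ≤ easting ≤ 309000 and 5911000 ≤ northing ≤ 5956229.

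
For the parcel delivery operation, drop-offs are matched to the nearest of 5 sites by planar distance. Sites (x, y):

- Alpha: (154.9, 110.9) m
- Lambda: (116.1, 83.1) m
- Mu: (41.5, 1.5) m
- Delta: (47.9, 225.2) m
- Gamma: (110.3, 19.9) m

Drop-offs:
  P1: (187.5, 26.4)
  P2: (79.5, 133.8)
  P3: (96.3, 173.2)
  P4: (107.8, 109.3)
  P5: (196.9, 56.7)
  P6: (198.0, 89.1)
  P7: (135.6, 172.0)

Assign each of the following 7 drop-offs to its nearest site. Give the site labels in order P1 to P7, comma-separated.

P1 → Gamma (d²=6002.09)
P2 → Lambda (d²=3910.05)
P3 → Delta (d²=5046.56)
P4 → Lambda (d²=755.33)
P5 → Alpha (d²=4701.64)
P6 → Alpha (d²=2332.85)
P7 → Alpha (d²=4105.70)

Gamma, Lambda, Delta, Lambda, Alpha, Alpha, Alpha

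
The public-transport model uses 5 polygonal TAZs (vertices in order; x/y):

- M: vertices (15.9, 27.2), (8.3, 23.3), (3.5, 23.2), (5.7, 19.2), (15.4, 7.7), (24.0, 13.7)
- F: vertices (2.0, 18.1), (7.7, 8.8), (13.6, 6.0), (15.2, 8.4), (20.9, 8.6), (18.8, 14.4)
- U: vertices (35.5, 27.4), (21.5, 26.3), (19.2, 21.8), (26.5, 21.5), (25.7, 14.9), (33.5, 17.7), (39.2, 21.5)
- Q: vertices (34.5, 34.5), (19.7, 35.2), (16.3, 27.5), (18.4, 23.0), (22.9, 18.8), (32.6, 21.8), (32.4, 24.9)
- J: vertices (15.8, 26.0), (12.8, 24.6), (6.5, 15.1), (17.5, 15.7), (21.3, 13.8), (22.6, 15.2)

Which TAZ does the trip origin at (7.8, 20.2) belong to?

Cast a ray rightward from (7.8, 20.2). For each polygon, the edges (by vertex number in listed order) whose endpoints lie on opposite sides of y = 20.2, where each meets that height, and whether that is right or left of the point:
M: 3–4 at x≈5.15 (left), 6–1 at x≈20.10 (right) → 1 crossing.
F: no edge straddles that height → 0 crossings.
U: 4–5 at x≈26.34 (right), 6–7 at x≈37.25 (right) → 2 crossings.
Q: 4–5 at x≈21.40 (right), 5–6 at x≈27.43 (right) → 2 crossings.
J: 2–3 at x≈9.88 (right), 6–1 at x≈19.45 (right) → 2 crossings.
Only M has an odd count, so the point is inside M.

M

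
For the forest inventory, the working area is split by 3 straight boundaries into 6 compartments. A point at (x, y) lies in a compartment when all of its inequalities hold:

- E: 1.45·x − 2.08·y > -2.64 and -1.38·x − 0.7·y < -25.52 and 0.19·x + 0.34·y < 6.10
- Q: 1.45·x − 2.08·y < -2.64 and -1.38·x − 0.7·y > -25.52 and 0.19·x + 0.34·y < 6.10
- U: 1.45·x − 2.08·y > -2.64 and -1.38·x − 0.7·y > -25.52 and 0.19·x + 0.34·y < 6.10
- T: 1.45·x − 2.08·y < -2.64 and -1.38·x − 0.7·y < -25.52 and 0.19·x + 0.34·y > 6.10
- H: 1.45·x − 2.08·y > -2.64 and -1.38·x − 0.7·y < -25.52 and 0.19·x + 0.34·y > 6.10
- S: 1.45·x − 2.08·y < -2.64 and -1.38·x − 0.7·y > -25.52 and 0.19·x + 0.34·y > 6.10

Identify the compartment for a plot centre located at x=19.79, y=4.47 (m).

1.45·19.79 − 2.08·4.47 = 19.398, which is > -2.64
-1.38·19.79 − 0.7·4.47 = -30.439, which is < -25.52
0.19·19.79 + 0.34·4.47 = 5.280, which is < 6.10
This sign pattern matches E.

E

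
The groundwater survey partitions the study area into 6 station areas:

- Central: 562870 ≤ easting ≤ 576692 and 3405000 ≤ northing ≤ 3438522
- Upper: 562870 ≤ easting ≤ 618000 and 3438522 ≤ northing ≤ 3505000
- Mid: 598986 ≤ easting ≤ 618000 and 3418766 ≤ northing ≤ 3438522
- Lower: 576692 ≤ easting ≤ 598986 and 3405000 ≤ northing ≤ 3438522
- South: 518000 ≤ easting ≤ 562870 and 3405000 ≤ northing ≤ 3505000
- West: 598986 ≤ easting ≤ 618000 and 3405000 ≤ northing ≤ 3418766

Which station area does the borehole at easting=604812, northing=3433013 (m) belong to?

The point has easting = 604812 and northing = 3433013.
Only Mid satisfies 598986 ≤ easting ≤ 618000 and 3418766 ≤ northing ≤ 3438522.

Mid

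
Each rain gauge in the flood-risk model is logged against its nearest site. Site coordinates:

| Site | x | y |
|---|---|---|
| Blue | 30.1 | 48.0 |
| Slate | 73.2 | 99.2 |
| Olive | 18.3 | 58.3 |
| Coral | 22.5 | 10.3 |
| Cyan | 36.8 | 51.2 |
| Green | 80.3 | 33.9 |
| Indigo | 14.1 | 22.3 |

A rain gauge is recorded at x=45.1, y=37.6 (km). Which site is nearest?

Squared distances to each site:
Blue: 333.160; Slate: 4584.170; Olive: 1146.730; Coral: 1256.050; Cyan: 253.850; Green: 1252.730; Indigo: 1195.090.
Minimum at Cyan.

Cyan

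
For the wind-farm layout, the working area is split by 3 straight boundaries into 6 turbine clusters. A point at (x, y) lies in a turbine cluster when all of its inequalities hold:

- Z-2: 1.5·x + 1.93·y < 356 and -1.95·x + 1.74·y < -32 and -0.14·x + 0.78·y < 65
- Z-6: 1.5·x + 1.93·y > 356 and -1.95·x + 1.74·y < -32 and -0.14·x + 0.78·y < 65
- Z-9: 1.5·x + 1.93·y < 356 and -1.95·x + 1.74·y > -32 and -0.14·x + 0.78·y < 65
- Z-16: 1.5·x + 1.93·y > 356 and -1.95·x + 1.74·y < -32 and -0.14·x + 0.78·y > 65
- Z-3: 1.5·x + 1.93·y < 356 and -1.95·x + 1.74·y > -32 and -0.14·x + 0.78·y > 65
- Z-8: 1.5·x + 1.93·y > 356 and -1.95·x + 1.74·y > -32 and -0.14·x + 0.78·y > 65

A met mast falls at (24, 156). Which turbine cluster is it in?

1.5·24 + 1.93·156 = 337.080, which is < 356
-1.95·24 + 1.74·156 = 224.640, which is > -32
-0.14·24 + 0.78·156 = 118.320, which is > 65
This sign pattern matches Z-3.

Z-3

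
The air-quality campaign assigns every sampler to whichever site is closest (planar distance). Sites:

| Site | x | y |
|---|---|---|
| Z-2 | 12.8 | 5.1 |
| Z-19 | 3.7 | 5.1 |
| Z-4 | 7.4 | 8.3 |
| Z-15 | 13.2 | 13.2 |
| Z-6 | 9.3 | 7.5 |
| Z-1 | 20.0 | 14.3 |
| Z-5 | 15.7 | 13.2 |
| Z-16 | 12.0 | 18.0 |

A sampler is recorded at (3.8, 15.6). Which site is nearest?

Squared distances to each site:
Z-2: 191.250; Z-19: 110.260; Z-4: 66.250; Z-15: 94.120; Z-6: 95.860; Z-1: 264.130; Z-5: 147.370; Z-16: 73.000.
Minimum at Z-4.

Z-4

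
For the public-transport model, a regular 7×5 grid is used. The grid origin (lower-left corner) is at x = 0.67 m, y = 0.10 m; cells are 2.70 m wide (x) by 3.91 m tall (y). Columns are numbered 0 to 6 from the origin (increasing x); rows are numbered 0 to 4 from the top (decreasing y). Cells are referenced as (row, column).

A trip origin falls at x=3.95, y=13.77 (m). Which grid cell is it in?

(1, 1)

Column index: ⌊(3.95 − 0.67) / 2.70⌋ = ⌊1.215⌋ = 1
Row offset from origin: ⌊(13.77 − 0.10) / 3.91⌋ = ⌊3.496⌋ = 3 → row 1 (counted from top)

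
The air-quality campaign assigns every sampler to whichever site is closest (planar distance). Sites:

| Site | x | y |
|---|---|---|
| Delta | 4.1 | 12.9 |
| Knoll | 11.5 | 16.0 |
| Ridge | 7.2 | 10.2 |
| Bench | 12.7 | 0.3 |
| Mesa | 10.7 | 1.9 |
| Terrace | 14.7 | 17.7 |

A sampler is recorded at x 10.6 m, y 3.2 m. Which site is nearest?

Mesa

Squared distances to each site:
Delta: 136.340; Knoll: 164.650; Ridge: 60.560; Bench: 12.820; Mesa: 1.700; Terrace: 227.060.
Minimum at Mesa.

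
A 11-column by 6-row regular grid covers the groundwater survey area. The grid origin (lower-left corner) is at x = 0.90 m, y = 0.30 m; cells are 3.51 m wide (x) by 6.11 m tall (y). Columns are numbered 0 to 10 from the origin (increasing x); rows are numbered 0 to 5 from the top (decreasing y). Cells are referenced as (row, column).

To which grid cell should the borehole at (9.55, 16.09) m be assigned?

Column index: ⌊(9.55 − 0.90) / 3.51⌋ = ⌊2.464⌋ = 2
Row offset from origin: ⌊(16.09 − 0.30) / 6.11⌋ = ⌊2.584⌋ = 2 → row 3 (counted from top)

(3, 2)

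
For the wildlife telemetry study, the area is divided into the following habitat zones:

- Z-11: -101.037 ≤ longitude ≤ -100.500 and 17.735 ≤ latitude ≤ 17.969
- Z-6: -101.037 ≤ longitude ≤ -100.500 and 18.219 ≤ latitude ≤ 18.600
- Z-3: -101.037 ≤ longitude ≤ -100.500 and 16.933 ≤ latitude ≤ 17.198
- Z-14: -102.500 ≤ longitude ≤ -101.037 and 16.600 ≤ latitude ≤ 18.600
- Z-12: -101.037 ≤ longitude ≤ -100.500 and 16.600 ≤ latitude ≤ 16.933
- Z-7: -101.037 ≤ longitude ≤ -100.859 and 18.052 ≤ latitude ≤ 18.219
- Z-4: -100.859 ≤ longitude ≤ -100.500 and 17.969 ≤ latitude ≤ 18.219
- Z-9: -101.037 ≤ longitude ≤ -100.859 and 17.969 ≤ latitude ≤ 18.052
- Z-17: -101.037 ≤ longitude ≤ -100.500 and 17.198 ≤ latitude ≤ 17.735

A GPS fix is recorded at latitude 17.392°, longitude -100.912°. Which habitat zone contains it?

The point has longitude = -100.912 and latitude = 17.392.
Only Z-17 satisfies -101.037 ≤ longitude ≤ -100.500 and 17.198 ≤ latitude ≤ 17.735.

Z-17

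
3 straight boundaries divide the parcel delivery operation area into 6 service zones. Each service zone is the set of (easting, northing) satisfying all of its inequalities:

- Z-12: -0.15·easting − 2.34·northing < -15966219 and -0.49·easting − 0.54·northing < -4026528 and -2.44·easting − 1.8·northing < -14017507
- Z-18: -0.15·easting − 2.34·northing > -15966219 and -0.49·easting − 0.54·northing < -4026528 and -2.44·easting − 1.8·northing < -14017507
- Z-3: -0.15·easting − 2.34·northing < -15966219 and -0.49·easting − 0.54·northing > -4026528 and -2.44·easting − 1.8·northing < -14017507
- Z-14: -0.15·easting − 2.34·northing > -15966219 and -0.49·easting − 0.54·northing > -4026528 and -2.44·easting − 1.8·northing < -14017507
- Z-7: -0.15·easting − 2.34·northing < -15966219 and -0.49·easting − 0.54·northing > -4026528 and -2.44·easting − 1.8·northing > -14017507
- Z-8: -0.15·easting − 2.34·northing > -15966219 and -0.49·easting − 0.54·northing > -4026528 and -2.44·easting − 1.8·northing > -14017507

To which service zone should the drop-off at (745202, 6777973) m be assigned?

Z-3

-0.15·745202 − 2.34·6777973 = -15972237.120, which is < -15966219
-0.49·745202 − 0.54·6777973 = -4025254.400, which is > -4026528
-2.44·745202 − 1.8·6777973 = -14018644.280, which is < -14017507
This sign pattern matches Z-3.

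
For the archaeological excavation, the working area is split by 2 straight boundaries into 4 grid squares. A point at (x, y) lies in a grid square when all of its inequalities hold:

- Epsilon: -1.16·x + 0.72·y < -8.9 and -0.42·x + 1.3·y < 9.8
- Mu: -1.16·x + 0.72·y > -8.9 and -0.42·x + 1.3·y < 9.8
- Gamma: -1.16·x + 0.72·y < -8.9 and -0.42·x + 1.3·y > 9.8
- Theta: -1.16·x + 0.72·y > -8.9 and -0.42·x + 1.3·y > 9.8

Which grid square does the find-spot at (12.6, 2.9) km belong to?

-1.16·12.6 + 0.72·2.9 = -12.528, which is < -8.9
-0.42·12.6 + 1.3·2.9 = -1.522, which is < 9.8
This sign pattern matches Epsilon.

Epsilon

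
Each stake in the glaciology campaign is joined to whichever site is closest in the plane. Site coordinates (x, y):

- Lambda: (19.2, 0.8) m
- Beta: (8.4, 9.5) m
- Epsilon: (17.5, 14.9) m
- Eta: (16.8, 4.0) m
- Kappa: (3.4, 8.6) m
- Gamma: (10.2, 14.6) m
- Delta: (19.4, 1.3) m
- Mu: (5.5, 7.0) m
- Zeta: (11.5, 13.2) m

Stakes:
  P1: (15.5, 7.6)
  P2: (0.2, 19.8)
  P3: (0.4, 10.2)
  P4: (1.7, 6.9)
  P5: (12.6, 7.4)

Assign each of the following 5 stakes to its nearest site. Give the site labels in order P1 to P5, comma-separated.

Eta, Gamma, Kappa, Kappa, Beta

P1 → Eta (d²=14.65)
P2 → Gamma (d²=127.04)
P3 → Kappa (d²=11.56)
P4 → Kappa (d²=5.78)
P5 → Beta (d²=22.05)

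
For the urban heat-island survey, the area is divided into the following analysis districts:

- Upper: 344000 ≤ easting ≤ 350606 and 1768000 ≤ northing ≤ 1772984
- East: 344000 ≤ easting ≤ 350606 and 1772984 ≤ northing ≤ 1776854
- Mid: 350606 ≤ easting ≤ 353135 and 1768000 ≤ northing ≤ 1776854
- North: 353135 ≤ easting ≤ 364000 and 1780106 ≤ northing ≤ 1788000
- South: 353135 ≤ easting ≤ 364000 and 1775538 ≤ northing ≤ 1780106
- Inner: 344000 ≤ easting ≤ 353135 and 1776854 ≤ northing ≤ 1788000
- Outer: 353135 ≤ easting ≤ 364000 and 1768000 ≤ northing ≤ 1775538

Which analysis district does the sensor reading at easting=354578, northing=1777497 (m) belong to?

South

The point has easting = 354578 and northing = 1777497.
Only South satisfies 353135 ≤ easting ≤ 364000 and 1775538 ≤ northing ≤ 1780106.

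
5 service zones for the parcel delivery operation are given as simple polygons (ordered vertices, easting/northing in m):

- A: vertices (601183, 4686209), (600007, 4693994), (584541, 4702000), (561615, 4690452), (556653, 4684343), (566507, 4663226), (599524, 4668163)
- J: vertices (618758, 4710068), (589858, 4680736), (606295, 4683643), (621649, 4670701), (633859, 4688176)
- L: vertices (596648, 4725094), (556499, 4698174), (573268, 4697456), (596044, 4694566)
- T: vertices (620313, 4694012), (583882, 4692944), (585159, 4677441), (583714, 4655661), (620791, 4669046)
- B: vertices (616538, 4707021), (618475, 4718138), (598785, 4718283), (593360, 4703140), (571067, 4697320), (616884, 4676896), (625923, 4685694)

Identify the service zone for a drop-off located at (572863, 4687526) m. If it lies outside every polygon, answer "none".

Cast a ray rightward from (572863, 4687526). For each polygon, the edges (by vertex number in listed order) whose endpoints lie on opposite sides of northing = 4687526, where each meets that height, and whether that is right or left of the point:
A: 1–2 at easting≈600984.1 (right), 4–5 at easting≈559238.4 (left) → 1 crossing.
J: 1–2 at easting≈596548.0 (right), 4–5 at easting≈633404.8 (right) → 2 crossings.
L: no edge straddles that height → 0 crossings.
T: 2–3 at easting≈584328.3 (right), 5–1 at easting≈620437.2 (right) → 2 crossings.
B: 5–6 at easting≈593037.8 (right), 7–1 at easting≈625116.8 (right) → 2 crossings.
Only A has an odd count, so the point is inside A.

A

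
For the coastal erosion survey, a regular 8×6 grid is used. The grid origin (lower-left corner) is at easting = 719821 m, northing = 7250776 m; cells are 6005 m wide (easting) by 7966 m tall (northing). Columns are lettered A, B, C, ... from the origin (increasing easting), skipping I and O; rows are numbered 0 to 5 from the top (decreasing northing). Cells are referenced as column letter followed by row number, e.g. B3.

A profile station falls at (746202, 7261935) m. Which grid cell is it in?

Column index: ⌊(746202 − 719821) / 6005⌋ = ⌊4.393⌋ = 4 → column E
Row offset from origin: ⌊(7261935 − 7250776) / 7966⌋ = ⌊1.401⌋ = 1 → row 4 (counted from top)

E4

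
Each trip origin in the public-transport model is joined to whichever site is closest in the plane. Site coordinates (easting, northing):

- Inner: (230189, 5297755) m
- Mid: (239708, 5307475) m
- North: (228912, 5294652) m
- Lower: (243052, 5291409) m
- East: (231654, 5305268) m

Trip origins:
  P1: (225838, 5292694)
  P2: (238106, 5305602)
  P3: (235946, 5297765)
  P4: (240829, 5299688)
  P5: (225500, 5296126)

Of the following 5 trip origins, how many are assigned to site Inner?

P1 → North
P2 → Mid
P3 → Inner
P4 → Mid
P5 → North
1 of the 5 goes to Inner.

1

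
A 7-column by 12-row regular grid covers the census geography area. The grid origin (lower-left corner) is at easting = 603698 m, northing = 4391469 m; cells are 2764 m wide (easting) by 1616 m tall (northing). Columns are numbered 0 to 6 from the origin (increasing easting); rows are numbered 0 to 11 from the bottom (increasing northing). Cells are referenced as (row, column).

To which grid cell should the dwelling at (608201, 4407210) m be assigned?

(9, 1)

Column index: ⌊(608201 − 603698) / 2764⌋ = ⌊1.629⌋ = 1
Row offset from origin: ⌊(4407210 − 4391469) / 1616⌋ = ⌊9.741⌋ = 9 → row 9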